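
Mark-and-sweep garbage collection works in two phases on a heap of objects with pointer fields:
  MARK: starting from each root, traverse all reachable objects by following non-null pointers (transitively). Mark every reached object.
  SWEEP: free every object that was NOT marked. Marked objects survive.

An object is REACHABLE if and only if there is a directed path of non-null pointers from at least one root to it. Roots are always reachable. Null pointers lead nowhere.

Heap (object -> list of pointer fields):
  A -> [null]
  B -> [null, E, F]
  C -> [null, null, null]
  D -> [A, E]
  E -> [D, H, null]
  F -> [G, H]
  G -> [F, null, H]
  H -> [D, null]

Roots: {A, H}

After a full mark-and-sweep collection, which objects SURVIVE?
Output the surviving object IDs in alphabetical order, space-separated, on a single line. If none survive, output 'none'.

Roots: A H
Mark A: refs=null, marked=A
Mark H: refs=D null, marked=A H
Mark D: refs=A E, marked=A D H
Mark E: refs=D H null, marked=A D E H
Unmarked (collected): B C F G

Answer: A D E H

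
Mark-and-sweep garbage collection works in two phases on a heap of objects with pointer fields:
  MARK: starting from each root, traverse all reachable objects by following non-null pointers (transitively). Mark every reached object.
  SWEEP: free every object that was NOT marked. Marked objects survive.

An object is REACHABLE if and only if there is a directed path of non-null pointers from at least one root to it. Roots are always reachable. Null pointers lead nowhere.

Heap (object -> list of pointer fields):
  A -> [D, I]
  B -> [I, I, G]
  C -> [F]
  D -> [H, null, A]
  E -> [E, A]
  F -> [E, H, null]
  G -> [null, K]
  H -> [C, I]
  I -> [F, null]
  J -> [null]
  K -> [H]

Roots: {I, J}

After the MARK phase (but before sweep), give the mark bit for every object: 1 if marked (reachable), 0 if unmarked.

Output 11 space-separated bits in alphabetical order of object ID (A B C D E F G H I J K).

Answer: 1 0 1 1 1 1 0 1 1 1 0

Derivation:
Roots: I J
Mark I: refs=F null, marked=I
Mark J: refs=null, marked=I J
Mark F: refs=E H null, marked=F I J
Mark E: refs=E A, marked=E F I J
Mark H: refs=C I, marked=E F H I J
Mark A: refs=D I, marked=A E F H I J
Mark C: refs=F, marked=A C E F H I J
Mark D: refs=H null A, marked=A C D E F H I J
Unmarked (collected): B G K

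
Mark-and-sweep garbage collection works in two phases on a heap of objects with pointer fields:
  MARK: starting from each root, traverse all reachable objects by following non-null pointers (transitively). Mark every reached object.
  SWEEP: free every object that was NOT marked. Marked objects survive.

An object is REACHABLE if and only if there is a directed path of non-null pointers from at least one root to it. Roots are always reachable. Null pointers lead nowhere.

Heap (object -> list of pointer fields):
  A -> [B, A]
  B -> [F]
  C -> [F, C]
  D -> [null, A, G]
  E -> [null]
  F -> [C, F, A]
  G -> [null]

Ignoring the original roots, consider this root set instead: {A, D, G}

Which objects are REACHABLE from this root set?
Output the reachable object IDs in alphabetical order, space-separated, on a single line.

Roots: A D G
Mark A: refs=B A, marked=A
Mark D: refs=null A G, marked=A D
Mark G: refs=null, marked=A D G
Mark B: refs=F, marked=A B D G
Mark F: refs=C F A, marked=A B D F G
Mark C: refs=F C, marked=A B C D F G
Unmarked (collected): E

Answer: A B C D F G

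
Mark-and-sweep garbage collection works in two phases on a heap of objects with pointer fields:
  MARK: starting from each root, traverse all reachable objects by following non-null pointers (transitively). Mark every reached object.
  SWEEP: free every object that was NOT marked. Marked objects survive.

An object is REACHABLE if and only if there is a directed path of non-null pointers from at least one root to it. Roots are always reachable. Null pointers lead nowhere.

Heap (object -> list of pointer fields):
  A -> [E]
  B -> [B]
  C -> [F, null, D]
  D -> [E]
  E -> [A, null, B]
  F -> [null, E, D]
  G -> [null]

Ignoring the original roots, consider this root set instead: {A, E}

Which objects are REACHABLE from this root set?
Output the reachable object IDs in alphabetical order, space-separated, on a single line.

Roots: A E
Mark A: refs=E, marked=A
Mark E: refs=A null B, marked=A E
Mark B: refs=B, marked=A B E
Unmarked (collected): C D F G

Answer: A B E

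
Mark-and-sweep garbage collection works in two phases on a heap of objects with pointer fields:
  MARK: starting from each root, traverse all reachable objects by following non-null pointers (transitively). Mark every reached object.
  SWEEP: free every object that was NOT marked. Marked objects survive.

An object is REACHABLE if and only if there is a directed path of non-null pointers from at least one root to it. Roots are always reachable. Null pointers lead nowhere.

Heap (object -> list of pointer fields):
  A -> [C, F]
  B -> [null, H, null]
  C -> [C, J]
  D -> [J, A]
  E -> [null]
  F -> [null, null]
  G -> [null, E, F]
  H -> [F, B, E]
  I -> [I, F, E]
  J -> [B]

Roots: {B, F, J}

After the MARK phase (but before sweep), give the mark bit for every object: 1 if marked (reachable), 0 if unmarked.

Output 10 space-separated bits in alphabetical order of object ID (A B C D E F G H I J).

Roots: B F J
Mark B: refs=null H null, marked=B
Mark F: refs=null null, marked=B F
Mark J: refs=B, marked=B F J
Mark H: refs=F B E, marked=B F H J
Mark E: refs=null, marked=B E F H J
Unmarked (collected): A C D G I

Answer: 0 1 0 0 1 1 0 1 0 1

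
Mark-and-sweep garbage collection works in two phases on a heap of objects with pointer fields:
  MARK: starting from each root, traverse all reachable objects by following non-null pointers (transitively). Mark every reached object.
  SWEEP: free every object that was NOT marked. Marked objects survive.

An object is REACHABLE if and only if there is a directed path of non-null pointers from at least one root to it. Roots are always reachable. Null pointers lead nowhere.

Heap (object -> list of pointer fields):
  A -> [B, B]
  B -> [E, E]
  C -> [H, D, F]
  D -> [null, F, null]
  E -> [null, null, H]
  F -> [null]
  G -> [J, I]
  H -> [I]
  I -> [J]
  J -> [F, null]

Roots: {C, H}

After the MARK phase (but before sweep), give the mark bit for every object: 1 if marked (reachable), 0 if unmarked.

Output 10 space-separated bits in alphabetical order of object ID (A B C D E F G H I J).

Answer: 0 0 1 1 0 1 0 1 1 1

Derivation:
Roots: C H
Mark C: refs=H D F, marked=C
Mark H: refs=I, marked=C H
Mark D: refs=null F null, marked=C D H
Mark F: refs=null, marked=C D F H
Mark I: refs=J, marked=C D F H I
Mark J: refs=F null, marked=C D F H I J
Unmarked (collected): A B E G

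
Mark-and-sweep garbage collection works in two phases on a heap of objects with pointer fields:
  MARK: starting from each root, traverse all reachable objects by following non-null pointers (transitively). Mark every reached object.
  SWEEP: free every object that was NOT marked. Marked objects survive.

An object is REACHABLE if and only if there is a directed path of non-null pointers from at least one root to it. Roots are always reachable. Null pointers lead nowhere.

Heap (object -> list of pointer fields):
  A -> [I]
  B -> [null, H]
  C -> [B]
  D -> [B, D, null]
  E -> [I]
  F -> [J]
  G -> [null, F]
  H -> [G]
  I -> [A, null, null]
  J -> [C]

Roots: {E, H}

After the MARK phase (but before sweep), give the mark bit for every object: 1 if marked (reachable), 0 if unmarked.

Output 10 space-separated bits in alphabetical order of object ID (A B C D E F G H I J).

Answer: 1 1 1 0 1 1 1 1 1 1

Derivation:
Roots: E H
Mark E: refs=I, marked=E
Mark H: refs=G, marked=E H
Mark I: refs=A null null, marked=E H I
Mark G: refs=null F, marked=E G H I
Mark A: refs=I, marked=A E G H I
Mark F: refs=J, marked=A E F G H I
Mark J: refs=C, marked=A E F G H I J
Mark C: refs=B, marked=A C E F G H I J
Mark B: refs=null H, marked=A B C E F G H I J
Unmarked (collected): D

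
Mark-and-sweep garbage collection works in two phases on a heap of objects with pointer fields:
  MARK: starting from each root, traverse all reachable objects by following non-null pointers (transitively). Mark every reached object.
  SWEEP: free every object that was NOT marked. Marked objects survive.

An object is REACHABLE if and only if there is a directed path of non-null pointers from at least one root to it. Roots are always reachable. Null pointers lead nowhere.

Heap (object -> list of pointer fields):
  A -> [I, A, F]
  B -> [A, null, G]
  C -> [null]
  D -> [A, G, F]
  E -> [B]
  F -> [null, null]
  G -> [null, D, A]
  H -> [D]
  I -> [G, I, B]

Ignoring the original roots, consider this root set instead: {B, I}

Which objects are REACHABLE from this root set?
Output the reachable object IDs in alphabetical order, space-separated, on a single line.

Roots: B I
Mark B: refs=A null G, marked=B
Mark I: refs=G I B, marked=B I
Mark A: refs=I A F, marked=A B I
Mark G: refs=null D A, marked=A B G I
Mark F: refs=null null, marked=A B F G I
Mark D: refs=A G F, marked=A B D F G I
Unmarked (collected): C E H

Answer: A B D F G I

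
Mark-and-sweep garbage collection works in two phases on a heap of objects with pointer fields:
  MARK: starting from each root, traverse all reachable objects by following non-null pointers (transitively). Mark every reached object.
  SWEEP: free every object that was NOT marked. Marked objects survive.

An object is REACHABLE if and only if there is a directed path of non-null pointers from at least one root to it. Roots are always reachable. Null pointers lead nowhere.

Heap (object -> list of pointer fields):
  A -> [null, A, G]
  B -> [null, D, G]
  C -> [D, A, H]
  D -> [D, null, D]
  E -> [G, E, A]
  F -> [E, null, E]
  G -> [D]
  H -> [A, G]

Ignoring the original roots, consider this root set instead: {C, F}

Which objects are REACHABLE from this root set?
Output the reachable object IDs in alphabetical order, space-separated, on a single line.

Roots: C F
Mark C: refs=D A H, marked=C
Mark F: refs=E null E, marked=C F
Mark D: refs=D null D, marked=C D F
Mark A: refs=null A G, marked=A C D F
Mark H: refs=A G, marked=A C D F H
Mark E: refs=G E A, marked=A C D E F H
Mark G: refs=D, marked=A C D E F G H
Unmarked (collected): B

Answer: A C D E F G H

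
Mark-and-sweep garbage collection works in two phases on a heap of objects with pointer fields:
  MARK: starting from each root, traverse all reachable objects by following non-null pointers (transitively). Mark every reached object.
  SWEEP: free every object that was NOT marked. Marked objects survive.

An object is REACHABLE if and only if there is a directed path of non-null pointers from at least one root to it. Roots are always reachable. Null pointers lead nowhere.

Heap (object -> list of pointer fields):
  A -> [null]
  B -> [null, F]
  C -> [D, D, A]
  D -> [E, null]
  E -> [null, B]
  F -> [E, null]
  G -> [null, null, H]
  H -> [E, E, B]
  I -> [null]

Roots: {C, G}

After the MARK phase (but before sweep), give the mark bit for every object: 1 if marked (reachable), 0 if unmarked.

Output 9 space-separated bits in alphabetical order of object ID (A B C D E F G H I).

Roots: C G
Mark C: refs=D D A, marked=C
Mark G: refs=null null H, marked=C G
Mark D: refs=E null, marked=C D G
Mark A: refs=null, marked=A C D G
Mark H: refs=E E B, marked=A C D G H
Mark E: refs=null B, marked=A C D E G H
Mark B: refs=null F, marked=A B C D E G H
Mark F: refs=E null, marked=A B C D E F G H
Unmarked (collected): I

Answer: 1 1 1 1 1 1 1 1 0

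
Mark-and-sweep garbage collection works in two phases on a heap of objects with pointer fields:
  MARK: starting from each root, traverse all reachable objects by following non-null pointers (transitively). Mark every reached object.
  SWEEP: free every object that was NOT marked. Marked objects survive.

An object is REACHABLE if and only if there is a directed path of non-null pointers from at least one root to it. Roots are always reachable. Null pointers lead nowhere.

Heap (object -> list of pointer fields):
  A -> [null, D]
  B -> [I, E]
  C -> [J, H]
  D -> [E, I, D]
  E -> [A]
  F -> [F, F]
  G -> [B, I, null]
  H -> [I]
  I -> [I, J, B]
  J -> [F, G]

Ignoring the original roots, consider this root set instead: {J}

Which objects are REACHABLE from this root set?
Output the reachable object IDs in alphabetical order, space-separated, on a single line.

Roots: J
Mark J: refs=F G, marked=J
Mark F: refs=F F, marked=F J
Mark G: refs=B I null, marked=F G J
Mark B: refs=I E, marked=B F G J
Mark I: refs=I J B, marked=B F G I J
Mark E: refs=A, marked=B E F G I J
Mark A: refs=null D, marked=A B E F G I J
Mark D: refs=E I D, marked=A B D E F G I J
Unmarked (collected): C H

Answer: A B D E F G I J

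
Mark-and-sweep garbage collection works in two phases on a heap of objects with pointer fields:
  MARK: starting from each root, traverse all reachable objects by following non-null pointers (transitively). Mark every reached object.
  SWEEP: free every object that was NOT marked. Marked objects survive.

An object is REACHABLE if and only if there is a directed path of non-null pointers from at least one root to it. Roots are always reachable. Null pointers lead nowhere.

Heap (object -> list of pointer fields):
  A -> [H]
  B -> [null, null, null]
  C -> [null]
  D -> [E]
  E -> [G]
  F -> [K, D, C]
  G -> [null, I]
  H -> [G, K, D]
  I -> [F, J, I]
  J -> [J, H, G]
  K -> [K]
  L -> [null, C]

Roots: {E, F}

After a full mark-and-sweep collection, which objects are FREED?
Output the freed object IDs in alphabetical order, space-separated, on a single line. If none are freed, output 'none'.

Answer: A B L

Derivation:
Roots: E F
Mark E: refs=G, marked=E
Mark F: refs=K D C, marked=E F
Mark G: refs=null I, marked=E F G
Mark K: refs=K, marked=E F G K
Mark D: refs=E, marked=D E F G K
Mark C: refs=null, marked=C D E F G K
Mark I: refs=F J I, marked=C D E F G I K
Mark J: refs=J H G, marked=C D E F G I J K
Mark H: refs=G K D, marked=C D E F G H I J K
Unmarked (collected): A B L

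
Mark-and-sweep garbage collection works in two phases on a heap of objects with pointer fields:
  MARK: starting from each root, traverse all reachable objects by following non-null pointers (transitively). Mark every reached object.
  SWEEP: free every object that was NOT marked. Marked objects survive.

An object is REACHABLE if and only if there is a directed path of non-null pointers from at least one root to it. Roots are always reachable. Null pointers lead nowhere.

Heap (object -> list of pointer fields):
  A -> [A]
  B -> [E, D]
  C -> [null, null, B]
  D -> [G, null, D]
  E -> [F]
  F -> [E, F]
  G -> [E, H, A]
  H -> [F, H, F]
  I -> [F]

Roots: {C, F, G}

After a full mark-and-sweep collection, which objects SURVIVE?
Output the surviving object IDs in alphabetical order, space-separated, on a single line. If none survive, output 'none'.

Roots: C F G
Mark C: refs=null null B, marked=C
Mark F: refs=E F, marked=C F
Mark G: refs=E H A, marked=C F G
Mark B: refs=E D, marked=B C F G
Mark E: refs=F, marked=B C E F G
Mark H: refs=F H F, marked=B C E F G H
Mark A: refs=A, marked=A B C E F G H
Mark D: refs=G null D, marked=A B C D E F G H
Unmarked (collected): I

Answer: A B C D E F G H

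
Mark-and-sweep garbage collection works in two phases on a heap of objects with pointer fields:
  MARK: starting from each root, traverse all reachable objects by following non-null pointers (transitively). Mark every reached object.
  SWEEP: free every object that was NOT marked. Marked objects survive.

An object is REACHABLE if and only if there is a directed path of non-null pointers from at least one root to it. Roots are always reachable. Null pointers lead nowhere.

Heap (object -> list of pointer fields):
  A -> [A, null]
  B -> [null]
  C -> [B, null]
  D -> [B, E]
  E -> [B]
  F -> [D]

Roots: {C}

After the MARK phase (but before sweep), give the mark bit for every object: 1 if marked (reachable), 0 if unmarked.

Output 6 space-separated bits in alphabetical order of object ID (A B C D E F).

Roots: C
Mark C: refs=B null, marked=C
Mark B: refs=null, marked=B C
Unmarked (collected): A D E F

Answer: 0 1 1 0 0 0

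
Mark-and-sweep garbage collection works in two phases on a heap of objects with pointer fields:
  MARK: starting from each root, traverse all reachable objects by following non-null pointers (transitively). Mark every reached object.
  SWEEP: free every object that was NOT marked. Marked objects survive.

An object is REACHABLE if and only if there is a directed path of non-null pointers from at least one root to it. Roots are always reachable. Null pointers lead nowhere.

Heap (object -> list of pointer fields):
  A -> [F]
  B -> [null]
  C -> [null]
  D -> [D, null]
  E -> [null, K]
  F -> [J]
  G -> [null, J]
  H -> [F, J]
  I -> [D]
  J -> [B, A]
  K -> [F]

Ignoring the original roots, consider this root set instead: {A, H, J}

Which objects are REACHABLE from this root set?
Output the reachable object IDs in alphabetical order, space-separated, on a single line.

Answer: A B F H J

Derivation:
Roots: A H J
Mark A: refs=F, marked=A
Mark H: refs=F J, marked=A H
Mark J: refs=B A, marked=A H J
Mark F: refs=J, marked=A F H J
Mark B: refs=null, marked=A B F H J
Unmarked (collected): C D E G I K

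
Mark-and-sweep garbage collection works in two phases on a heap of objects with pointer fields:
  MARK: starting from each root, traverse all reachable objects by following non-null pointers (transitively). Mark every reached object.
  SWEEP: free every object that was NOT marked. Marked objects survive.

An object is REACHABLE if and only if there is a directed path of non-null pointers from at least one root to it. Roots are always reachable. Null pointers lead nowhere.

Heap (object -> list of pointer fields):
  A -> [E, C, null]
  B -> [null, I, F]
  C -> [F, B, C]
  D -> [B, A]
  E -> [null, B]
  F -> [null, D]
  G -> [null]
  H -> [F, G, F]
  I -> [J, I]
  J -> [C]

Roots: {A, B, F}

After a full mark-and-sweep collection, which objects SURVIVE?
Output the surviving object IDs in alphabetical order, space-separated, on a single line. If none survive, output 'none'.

Roots: A B F
Mark A: refs=E C null, marked=A
Mark B: refs=null I F, marked=A B
Mark F: refs=null D, marked=A B F
Mark E: refs=null B, marked=A B E F
Mark C: refs=F B C, marked=A B C E F
Mark I: refs=J I, marked=A B C E F I
Mark D: refs=B A, marked=A B C D E F I
Mark J: refs=C, marked=A B C D E F I J
Unmarked (collected): G H

Answer: A B C D E F I J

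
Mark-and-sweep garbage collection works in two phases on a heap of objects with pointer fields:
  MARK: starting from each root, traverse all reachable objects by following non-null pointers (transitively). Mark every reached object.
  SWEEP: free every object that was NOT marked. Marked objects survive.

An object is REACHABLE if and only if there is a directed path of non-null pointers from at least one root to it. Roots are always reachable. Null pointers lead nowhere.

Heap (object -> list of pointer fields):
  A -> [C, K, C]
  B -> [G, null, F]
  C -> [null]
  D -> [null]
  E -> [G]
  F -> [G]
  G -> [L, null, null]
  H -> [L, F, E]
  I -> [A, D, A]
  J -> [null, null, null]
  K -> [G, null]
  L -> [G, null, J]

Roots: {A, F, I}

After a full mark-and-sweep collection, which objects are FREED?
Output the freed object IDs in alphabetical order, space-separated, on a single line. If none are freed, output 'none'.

Roots: A F I
Mark A: refs=C K C, marked=A
Mark F: refs=G, marked=A F
Mark I: refs=A D A, marked=A F I
Mark C: refs=null, marked=A C F I
Mark K: refs=G null, marked=A C F I K
Mark G: refs=L null null, marked=A C F G I K
Mark D: refs=null, marked=A C D F G I K
Mark L: refs=G null J, marked=A C D F G I K L
Mark J: refs=null null null, marked=A C D F G I J K L
Unmarked (collected): B E H

Answer: B E H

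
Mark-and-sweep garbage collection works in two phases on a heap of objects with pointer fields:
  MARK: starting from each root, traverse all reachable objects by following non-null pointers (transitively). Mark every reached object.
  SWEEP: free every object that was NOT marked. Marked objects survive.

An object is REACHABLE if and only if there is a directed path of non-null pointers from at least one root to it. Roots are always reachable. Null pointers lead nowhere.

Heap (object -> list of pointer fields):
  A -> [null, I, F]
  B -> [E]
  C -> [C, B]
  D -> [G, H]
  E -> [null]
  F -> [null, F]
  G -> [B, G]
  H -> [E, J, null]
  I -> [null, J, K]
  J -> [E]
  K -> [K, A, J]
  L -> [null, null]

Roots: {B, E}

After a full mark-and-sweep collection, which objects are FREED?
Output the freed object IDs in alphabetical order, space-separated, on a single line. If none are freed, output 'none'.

Answer: A C D F G H I J K L

Derivation:
Roots: B E
Mark B: refs=E, marked=B
Mark E: refs=null, marked=B E
Unmarked (collected): A C D F G H I J K L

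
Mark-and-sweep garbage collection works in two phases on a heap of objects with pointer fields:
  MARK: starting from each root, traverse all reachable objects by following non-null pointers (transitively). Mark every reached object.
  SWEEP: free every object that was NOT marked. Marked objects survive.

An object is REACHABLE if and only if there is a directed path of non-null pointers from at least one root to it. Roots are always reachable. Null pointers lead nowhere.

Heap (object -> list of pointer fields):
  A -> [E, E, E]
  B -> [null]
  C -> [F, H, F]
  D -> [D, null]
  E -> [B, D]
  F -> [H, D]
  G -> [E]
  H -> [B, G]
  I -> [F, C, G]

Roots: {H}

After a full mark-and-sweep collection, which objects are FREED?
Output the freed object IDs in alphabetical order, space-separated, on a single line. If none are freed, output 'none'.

Answer: A C F I

Derivation:
Roots: H
Mark H: refs=B G, marked=H
Mark B: refs=null, marked=B H
Mark G: refs=E, marked=B G H
Mark E: refs=B D, marked=B E G H
Mark D: refs=D null, marked=B D E G H
Unmarked (collected): A C F I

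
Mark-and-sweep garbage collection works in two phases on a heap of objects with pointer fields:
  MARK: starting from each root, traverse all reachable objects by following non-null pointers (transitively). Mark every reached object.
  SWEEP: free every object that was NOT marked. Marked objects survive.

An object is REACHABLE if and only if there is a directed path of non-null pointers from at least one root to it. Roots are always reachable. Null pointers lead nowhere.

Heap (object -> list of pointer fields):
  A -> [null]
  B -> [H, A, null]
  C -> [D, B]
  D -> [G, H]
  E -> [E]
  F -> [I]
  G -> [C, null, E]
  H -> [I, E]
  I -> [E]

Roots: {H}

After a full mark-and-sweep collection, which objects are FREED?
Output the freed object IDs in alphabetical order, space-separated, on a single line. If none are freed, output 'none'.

Answer: A B C D F G

Derivation:
Roots: H
Mark H: refs=I E, marked=H
Mark I: refs=E, marked=H I
Mark E: refs=E, marked=E H I
Unmarked (collected): A B C D F G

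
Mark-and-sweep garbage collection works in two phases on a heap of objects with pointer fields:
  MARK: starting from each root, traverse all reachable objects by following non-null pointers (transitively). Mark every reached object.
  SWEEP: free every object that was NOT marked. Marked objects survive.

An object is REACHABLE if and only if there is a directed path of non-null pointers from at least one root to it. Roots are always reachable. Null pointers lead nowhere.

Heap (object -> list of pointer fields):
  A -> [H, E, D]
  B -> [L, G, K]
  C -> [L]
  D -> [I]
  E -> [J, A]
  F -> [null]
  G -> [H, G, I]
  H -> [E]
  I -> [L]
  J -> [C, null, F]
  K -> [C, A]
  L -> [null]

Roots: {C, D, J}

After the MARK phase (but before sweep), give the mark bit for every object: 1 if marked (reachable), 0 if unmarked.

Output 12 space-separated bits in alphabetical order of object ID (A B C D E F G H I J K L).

Roots: C D J
Mark C: refs=L, marked=C
Mark D: refs=I, marked=C D
Mark J: refs=C null F, marked=C D J
Mark L: refs=null, marked=C D J L
Mark I: refs=L, marked=C D I J L
Mark F: refs=null, marked=C D F I J L
Unmarked (collected): A B E G H K

Answer: 0 0 1 1 0 1 0 0 1 1 0 1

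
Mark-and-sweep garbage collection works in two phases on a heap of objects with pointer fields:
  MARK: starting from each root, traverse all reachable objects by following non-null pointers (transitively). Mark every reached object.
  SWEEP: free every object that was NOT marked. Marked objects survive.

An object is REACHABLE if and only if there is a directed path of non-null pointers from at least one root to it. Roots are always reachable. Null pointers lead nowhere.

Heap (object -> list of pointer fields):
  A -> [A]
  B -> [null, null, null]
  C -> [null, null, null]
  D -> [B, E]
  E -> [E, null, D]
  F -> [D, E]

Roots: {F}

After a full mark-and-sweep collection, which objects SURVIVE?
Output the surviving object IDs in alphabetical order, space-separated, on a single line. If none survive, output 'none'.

Answer: B D E F

Derivation:
Roots: F
Mark F: refs=D E, marked=F
Mark D: refs=B E, marked=D F
Mark E: refs=E null D, marked=D E F
Mark B: refs=null null null, marked=B D E F
Unmarked (collected): A C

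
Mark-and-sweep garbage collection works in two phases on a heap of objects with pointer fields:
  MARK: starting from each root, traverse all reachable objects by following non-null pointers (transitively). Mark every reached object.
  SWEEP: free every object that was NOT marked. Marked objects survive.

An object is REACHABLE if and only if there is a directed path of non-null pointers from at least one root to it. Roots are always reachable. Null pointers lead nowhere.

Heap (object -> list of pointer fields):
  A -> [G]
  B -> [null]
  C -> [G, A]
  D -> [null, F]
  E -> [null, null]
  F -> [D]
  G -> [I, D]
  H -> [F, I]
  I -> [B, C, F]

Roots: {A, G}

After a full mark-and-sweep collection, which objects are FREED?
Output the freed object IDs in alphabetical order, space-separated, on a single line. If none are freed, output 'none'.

Roots: A G
Mark A: refs=G, marked=A
Mark G: refs=I D, marked=A G
Mark I: refs=B C F, marked=A G I
Mark D: refs=null F, marked=A D G I
Mark B: refs=null, marked=A B D G I
Mark C: refs=G A, marked=A B C D G I
Mark F: refs=D, marked=A B C D F G I
Unmarked (collected): E H

Answer: E H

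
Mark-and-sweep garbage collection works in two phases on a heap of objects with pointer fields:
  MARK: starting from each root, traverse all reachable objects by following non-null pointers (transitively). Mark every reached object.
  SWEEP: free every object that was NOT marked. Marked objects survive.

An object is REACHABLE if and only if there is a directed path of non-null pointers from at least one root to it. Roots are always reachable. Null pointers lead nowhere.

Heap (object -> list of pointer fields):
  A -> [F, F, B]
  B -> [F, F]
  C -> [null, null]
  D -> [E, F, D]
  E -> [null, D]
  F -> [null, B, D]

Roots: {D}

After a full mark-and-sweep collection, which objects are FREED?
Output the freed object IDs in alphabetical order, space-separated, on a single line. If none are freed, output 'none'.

Roots: D
Mark D: refs=E F D, marked=D
Mark E: refs=null D, marked=D E
Mark F: refs=null B D, marked=D E F
Mark B: refs=F F, marked=B D E F
Unmarked (collected): A C

Answer: A C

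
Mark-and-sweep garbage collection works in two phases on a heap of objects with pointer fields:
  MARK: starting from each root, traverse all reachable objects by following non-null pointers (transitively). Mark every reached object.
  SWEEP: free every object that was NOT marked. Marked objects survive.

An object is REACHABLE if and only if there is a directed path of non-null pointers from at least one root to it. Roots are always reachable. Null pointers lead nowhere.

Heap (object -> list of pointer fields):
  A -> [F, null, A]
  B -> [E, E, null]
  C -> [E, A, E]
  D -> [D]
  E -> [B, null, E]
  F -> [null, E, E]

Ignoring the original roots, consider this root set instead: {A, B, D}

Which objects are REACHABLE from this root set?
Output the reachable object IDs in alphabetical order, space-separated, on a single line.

Answer: A B D E F

Derivation:
Roots: A B D
Mark A: refs=F null A, marked=A
Mark B: refs=E E null, marked=A B
Mark D: refs=D, marked=A B D
Mark F: refs=null E E, marked=A B D F
Mark E: refs=B null E, marked=A B D E F
Unmarked (collected): C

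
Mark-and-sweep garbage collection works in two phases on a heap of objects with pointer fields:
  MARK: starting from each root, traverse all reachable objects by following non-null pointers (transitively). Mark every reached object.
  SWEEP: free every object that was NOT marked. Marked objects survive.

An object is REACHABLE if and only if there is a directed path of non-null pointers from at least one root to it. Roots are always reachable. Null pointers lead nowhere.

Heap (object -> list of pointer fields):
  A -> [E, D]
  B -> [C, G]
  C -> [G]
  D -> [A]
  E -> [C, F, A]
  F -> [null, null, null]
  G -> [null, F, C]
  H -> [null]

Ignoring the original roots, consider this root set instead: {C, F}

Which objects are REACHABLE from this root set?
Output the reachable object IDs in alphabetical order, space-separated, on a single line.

Roots: C F
Mark C: refs=G, marked=C
Mark F: refs=null null null, marked=C F
Mark G: refs=null F C, marked=C F G
Unmarked (collected): A B D E H

Answer: C F G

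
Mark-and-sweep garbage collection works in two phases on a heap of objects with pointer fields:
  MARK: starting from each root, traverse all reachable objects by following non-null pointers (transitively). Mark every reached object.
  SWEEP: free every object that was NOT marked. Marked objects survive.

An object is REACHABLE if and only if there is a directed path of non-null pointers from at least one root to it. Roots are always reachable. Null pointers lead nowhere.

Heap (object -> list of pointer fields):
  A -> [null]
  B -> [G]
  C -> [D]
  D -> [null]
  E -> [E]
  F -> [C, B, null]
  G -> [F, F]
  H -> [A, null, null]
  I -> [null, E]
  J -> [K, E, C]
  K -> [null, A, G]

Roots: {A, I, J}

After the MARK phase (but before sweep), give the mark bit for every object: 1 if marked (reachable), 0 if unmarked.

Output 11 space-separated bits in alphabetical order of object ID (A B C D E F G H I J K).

Answer: 1 1 1 1 1 1 1 0 1 1 1

Derivation:
Roots: A I J
Mark A: refs=null, marked=A
Mark I: refs=null E, marked=A I
Mark J: refs=K E C, marked=A I J
Mark E: refs=E, marked=A E I J
Mark K: refs=null A G, marked=A E I J K
Mark C: refs=D, marked=A C E I J K
Mark G: refs=F F, marked=A C E G I J K
Mark D: refs=null, marked=A C D E G I J K
Mark F: refs=C B null, marked=A C D E F G I J K
Mark B: refs=G, marked=A B C D E F G I J K
Unmarked (collected): H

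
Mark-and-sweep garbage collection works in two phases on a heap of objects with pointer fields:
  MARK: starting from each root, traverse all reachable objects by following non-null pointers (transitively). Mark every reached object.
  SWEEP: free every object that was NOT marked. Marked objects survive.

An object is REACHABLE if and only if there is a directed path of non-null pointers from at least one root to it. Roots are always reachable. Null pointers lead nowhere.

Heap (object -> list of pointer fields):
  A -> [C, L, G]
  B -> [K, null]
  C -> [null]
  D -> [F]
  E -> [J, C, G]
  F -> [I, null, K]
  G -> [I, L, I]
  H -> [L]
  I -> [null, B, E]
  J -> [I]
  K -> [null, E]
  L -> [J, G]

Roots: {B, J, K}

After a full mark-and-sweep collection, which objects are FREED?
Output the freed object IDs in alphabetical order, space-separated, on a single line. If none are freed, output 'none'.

Roots: B J K
Mark B: refs=K null, marked=B
Mark J: refs=I, marked=B J
Mark K: refs=null E, marked=B J K
Mark I: refs=null B E, marked=B I J K
Mark E: refs=J C G, marked=B E I J K
Mark C: refs=null, marked=B C E I J K
Mark G: refs=I L I, marked=B C E G I J K
Mark L: refs=J G, marked=B C E G I J K L
Unmarked (collected): A D F H

Answer: A D F H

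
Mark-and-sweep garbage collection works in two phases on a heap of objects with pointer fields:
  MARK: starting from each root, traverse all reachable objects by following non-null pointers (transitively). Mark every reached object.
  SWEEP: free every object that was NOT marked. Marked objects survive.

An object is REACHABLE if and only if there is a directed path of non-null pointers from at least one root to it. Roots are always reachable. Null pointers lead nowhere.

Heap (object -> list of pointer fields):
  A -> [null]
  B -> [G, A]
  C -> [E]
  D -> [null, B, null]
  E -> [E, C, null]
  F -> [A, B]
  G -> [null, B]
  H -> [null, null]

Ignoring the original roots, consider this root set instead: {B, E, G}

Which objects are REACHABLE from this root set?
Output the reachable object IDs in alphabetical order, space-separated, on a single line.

Answer: A B C E G

Derivation:
Roots: B E G
Mark B: refs=G A, marked=B
Mark E: refs=E C null, marked=B E
Mark G: refs=null B, marked=B E G
Mark A: refs=null, marked=A B E G
Mark C: refs=E, marked=A B C E G
Unmarked (collected): D F H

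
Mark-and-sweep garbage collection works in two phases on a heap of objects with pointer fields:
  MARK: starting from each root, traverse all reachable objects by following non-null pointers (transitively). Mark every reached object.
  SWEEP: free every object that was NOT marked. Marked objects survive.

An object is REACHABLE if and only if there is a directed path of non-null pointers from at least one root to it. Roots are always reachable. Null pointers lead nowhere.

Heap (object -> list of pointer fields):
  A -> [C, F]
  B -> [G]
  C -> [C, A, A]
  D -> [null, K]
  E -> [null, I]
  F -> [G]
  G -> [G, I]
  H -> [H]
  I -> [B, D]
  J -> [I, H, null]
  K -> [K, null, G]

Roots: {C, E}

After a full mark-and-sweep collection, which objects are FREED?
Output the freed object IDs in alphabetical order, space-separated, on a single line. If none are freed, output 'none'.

Answer: H J

Derivation:
Roots: C E
Mark C: refs=C A A, marked=C
Mark E: refs=null I, marked=C E
Mark A: refs=C F, marked=A C E
Mark I: refs=B D, marked=A C E I
Mark F: refs=G, marked=A C E F I
Mark B: refs=G, marked=A B C E F I
Mark D: refs=null K, marked=A B C D E F I
Mark G: refs=G I, marked=A B C D E F G I
Mark K: refs=K null G, marked=A B C D E F G I K
Unmarked (collected): H J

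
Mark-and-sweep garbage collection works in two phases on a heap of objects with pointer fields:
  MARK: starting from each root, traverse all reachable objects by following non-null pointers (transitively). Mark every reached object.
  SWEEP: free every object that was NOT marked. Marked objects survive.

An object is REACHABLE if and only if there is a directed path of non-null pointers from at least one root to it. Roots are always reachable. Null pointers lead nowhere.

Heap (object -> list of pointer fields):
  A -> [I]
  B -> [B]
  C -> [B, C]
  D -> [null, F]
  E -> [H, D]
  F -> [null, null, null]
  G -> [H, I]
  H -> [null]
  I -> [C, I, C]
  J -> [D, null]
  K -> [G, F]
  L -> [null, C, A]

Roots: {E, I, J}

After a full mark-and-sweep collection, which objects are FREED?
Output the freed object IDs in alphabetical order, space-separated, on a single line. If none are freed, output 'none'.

Roots: E I J
Mark E: refs=H D, marked=E
Mark I: refs=C I C, marked=E I
Mark J: refs=D null, marked=E I J
Mark H: refs=null, marked=E H I J
Mark D: refs=null F, marked=D E H I J
Mark C: refs=B C, marked=C D E H I J
Mark F: refs=null null null, marked=C D E F H I J
Mark B: refs=B, marked=B C D E F H I J
Unmarked (collected): A G K L

Answer: A G K L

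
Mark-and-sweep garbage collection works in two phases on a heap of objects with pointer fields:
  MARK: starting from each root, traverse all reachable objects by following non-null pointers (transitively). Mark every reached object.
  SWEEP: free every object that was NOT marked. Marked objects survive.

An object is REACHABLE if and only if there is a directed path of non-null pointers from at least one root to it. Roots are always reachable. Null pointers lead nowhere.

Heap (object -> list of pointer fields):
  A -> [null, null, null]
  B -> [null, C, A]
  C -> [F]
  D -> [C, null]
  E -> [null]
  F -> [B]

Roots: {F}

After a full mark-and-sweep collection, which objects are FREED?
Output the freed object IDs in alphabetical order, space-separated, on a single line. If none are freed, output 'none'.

Roots: F
Mark F: refs=B, marked=F
Mark B: refs=null C A, marked=B F
Mark C: refs=F, marked=B C F
Mark A: refs=null null null, marked=A B C F
Unmarked (collected): D E

Answer: D E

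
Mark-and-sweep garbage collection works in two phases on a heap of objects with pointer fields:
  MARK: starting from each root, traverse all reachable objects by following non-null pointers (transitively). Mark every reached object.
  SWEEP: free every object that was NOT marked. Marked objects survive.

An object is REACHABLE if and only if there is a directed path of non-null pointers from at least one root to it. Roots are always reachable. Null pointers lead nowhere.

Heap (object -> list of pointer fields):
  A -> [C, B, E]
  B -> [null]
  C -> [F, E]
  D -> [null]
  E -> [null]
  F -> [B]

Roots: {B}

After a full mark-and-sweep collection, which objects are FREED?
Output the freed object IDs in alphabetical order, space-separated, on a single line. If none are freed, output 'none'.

Answer: A C D E F

Derivation:
Roots: B
Mark B: refs=null, marked=B
Unmarked (collected): A C D E F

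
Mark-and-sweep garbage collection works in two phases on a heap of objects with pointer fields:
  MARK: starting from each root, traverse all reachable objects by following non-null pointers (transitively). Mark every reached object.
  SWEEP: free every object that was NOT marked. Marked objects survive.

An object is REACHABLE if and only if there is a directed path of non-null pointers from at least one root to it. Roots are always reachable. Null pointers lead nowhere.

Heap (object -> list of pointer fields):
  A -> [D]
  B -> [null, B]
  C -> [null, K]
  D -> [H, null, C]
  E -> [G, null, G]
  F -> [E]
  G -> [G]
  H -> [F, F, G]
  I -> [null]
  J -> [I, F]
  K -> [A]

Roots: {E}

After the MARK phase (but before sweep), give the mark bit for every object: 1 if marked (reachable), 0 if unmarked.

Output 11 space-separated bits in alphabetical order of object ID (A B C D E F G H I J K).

Roots: E
Mark E: refs=G null G, marked=E
Mark G: refs=G, marked=E G
Unmarked (collected): A B C D F H I J K

Answer: 0 0 0 0 1 0 1 0 0 0 0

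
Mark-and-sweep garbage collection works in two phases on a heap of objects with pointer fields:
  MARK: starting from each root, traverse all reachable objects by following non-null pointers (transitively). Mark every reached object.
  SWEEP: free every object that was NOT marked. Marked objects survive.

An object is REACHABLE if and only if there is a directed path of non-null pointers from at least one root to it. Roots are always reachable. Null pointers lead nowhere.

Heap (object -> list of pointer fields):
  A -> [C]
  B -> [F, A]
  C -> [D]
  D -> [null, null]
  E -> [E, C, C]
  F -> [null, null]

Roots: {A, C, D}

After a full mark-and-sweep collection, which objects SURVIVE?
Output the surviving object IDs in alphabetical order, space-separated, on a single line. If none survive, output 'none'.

Roots: A C D
Mark A: refs=C, marked=A
Mark C: refs=D, marked=A C
Mark D: refs=null null, marked=A C D
Unmarked (collected): B E F

Answer: A C D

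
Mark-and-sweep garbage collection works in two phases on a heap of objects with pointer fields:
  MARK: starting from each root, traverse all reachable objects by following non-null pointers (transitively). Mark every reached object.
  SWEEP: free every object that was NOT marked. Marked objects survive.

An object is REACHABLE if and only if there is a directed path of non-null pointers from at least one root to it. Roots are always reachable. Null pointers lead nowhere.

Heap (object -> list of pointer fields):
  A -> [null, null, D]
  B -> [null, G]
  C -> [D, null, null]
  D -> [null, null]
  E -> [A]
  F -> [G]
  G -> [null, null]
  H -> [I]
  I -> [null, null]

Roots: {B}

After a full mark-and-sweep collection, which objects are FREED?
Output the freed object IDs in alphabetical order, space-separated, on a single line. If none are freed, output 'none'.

Answer: A C D E F H I

Derivation:
Roots: B
Mark B: refs=null G, marked=B
Mark G: refs=null null, marked=B G
Unmarked (collected): A C D E F H I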